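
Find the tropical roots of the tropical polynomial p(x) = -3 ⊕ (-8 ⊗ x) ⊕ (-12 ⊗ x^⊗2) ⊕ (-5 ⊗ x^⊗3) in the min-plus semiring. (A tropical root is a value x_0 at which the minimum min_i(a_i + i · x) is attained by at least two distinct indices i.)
Roots: {-7, 4, 5}

Each tropical root is a break point of the lower envelope of the lines y = a_i + i · x (there are 4 lines, with slopes 0, 1, ..., 3). Only the lines that attain the minimum somewhere contribute to roots; other lines are dominated. Here the surviving (envelope) indices are i = 3, i = 2, i = 1, i = 0.
Intersections between consecutive envelope lines give the roots: for adjacent envelope indices i < j the intersection is x = (a_i − a_j) / (j − i). Reading off the sorted break points: {-7, 4, 5}.
Verification: at each break x_0, at least two indices attain the minimum of min_i(a_i + i · x_0).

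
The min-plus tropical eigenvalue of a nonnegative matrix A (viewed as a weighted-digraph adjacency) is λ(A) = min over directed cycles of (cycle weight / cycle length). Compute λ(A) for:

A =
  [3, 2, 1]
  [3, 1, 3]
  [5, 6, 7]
λ(A) = 1

Enumerate directed cycles and compute their means (weight / length). Sample:
  cycle 0 → 0: weight = 3, length = 1, mean = 3/1 ≈ 3.000
  cycle 1 → 1: weight = 1, length = 1, mean = 1/1 ≈ 1.000
  cycle 2 → 2: weight = 7, length = 1, mean = 7/1 ≈ 7.000
  cycle 0 → 1 → 0: weight = 5, length = 2, mean = 5/2 ≈ 2.500
  cycle 0 → 2 → 0: weight = 6, length = 2, mean = 6/2 ≈ 3.000
  cycle 1 → 0 → 1: weight = 5, length = 2, mean = 5/2 ≈ 2.500
Minimum mean = 1.000, attained e.g. along the cycle 1 → 1 with weight 1 and length 1. So λ(A) = 1/1 = 1.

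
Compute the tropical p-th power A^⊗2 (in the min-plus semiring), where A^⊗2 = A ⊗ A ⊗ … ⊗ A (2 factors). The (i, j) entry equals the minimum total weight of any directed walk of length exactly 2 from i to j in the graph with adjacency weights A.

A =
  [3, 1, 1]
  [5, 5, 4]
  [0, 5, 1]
A^⊗2 =
  [1, 4, 2]
  [4, 6, 5]
  [1, 1, 1]

Each entry (A^⊗2)_ij equals the minimum over all length-2 walks i = v_0 → v_1 → … → v_2 = j of Σ_t A[v_t][v_{t+1}]. For example, for (i, j) = (0, 2) we minimise over 3 possible intermediate vertex sequences; the minimum is 2, attained along the walk 0 → 2 → 2.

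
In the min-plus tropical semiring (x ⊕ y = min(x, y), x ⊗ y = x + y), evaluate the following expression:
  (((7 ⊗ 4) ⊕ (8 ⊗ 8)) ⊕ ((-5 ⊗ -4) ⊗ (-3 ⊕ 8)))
(((7 ⊗ 4) ⊕ (8 ⊗ 8)) ⊕ ((-5 ⊗ -4) ⊗ (-3 ⊕ 8))) = -12

Expand innermost to outermost. Recall ⊕ takes the minimum of its arguments and ⊗ takes their sum. Working out the expression (((7 ⊗ 4) ⊕ (8 ⊗ 8)) ⊕ ((-5 ⊗ -4) ⊗ (-3 ⊕ 8))) gives -12.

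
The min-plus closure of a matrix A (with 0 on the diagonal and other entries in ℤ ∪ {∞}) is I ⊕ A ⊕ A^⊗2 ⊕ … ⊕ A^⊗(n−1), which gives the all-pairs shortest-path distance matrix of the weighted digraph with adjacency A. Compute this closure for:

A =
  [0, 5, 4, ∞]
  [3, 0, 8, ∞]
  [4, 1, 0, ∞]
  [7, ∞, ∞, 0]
Closure =
  [0, 5, 4, ∞]
  [3, 0, 7, ∞]
  [4, 1, 0, ∞]
  [7, 12, 11, 0]

This is the Floyd-Warshall all-pairs shortest-path computation. For each intermediate vertex k = 0, 1, …, 3, update dist[i][j] ← min(dist[i][j], dist[i][k] + dist[k][j]). The final matrix gives, for each (i, j), the minimum total weight of any directed path from i to j (possibly empty when i = j).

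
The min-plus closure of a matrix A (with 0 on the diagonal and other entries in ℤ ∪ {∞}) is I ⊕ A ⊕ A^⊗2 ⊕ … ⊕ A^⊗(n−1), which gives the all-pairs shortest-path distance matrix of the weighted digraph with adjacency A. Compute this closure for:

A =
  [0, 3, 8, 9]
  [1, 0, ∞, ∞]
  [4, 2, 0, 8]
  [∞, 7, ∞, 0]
Closure =
  [0, 3, 8, 9]
  [1, 0, 9, 10]
  [3, 2, 0, 8]
  [8, 7, 16, 0]

This is the Floyd-Warshall all-pairs shortest-path computation. For each intermediate vertex k = 0, 1, …, 3, update dist[i][j] ← min(dist[i][j], dist[i][k] + dist[k][j]). The final matrix gives, for each (i, j), the minimum total weight of any directed path from i to j (possibly empty when i = j).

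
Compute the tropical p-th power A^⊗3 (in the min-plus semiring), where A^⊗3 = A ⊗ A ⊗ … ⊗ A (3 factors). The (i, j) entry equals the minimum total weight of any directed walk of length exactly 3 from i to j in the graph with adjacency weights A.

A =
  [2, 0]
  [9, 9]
A^⊗3 =
  [6, 4]
  [13, 11]

Each entry (A^⊗3)_ij equals the minimum over all length-3 walks i = v_0 → v_1 → … → v_3 = j of Σ_t A[v_t][v_{t+1}]. For example, for (i, j) = (0, 1) we minimise over 4 possible intermediate vertex sequences; the minimum is 4, attained along the walk 0 → 0 → 0 → 1.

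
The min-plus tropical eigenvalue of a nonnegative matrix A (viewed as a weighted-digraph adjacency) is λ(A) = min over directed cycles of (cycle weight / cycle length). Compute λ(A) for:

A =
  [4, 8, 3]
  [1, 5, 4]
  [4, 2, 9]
λ(A) = 2

Enumerate directed cycles and compute their means (weight / length). Sample:
  cycle 0 → 0: weight = 4, length = 1, mean = 4/1 ≈ 4.000
  cycle 1 → 1: weight = 5, length = 1, mean = 5/1 ≈ 5.000
  cycle 2 → 2: weight = 9, length = 1, mean = 9/1 ≈ 9.000
  cycle 0 → 1 → 0: weight = 9, length = 2, mean = 9/2 ≈ 4.500
  cycle 0 → 2 → 0: weight = 7, length = 2, mean = 7/2 ≈ 3.500
  cycle 1 → 0 → 1: weight = 9, length = 2, mean = 9/2 ≈ 4.500
Minimum mean = 2.000, attained e.g. along the cycle 0 → 2 → 1 → 0 with weight 6 and length 3. So λ(A) = 6/3 = 2.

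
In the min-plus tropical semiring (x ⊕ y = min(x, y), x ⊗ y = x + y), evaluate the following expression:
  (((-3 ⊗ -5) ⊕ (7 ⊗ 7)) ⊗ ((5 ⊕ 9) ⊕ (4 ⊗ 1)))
(((-3 ⊗ -5) ⊕ (7 ⊗ 7)) ⊗ ((5 ⊕ 9) ⊕ (4 ⊗ 1))) = -3

Expand innermost to outermost. Recall ⊕ takes the minimum of its arguments and ⊗ takes their sum. Working out the expression (((-3 ⊗ -5) ⊕ (7 ⊗ 7)) ⊗ ((5 ⊕ 9) ⊕ (4 ⊗ 1))) gives -3.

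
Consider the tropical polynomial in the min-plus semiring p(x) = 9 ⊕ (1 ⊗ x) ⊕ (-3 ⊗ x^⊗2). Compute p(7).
p(7) = 8

A tropical monomial a ⊗ x^⊗i evaluates to a + i · x. Evaluating each term at x = 7:
  Term 0 contributes 9 + 0 · 7 = 9
  Term 1 contributes 1 + 1 · 7 = 8
  Term 2 contributes -3 + 2 · 7 = 11
p(7) = ⊕ of these = min[9, 8, 11] = 8.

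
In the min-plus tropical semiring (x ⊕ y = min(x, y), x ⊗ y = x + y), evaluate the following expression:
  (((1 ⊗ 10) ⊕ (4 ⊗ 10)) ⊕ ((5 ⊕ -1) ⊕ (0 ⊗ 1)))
(((1 ⊗ 10) ⊕ (4 ⊗ 10)) ⊕ ((5 ⊕ -1) ⊕ (0 ⊗ 1))) = -1

Expand innermost to outermost. Recall ⊕ takes the minimum of its arguments and ⊗ takes their sum. Working out the expression (((1 ⊗ 10) ⊕ (4 ⊗ 10)) ⊕ ((5 ⊕ -1) ⊕ (0 ⊗ 1))) gives -1.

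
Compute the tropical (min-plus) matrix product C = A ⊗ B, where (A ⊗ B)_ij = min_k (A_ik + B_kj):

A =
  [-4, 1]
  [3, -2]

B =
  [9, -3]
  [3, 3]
A ⊗ B =
  [4, -7]
  [1, 0]

Apply the min-plus product entry-by-entry:
  C[0][0] = min over k of (A[0][0] + B[0][0] = -4 + 9 = 5, A[0][1] + B[1][0] = 1 + 3 = 4) = 4 (attained at k = 1)
  C[0][1] = min over k of (A[0][0] + B[0][1] = -4 + -3 = -7, A[0][1] + B[1][1] = 1 + 3 = 4) = -7 (attained at k = 0)
  C[1][0] = min over k of (A[1][0] + B[0][0] = 3 + 9 = 12, A[1][1] + B[1][0] = -2 + 3 = 1) = 1 (attained at k = 1)
  C[1][1] = min over k of (A[1][0] + B[0][1] = 3 + -3 = 0, A[1][1] + B[1][1] = -2 + 3 = 1) = 0 (attained at k = 0)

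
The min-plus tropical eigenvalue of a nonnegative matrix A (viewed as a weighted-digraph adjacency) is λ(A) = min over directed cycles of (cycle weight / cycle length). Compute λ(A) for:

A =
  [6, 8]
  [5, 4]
λ(A) = 4

Enumerate directed cycles and compute their means (weight / length). Sample:
  cycle 0 → 0: weight = 6, length = 1, mean = 6/1 ≈ 6.000
  cycle 1 → 1: weight = 4, length = 1, mean = 4/1 ≈ 4.000
  cycle 0 → 1 → 0: weight = 13, length = 2, mean = 13/2 ≈ 6.500
  cycle 1 → 0 → 1: weight = 13, length = 2, mean = 13/2 ≈ 6.500
Minimum mean = 4.000, attained e.g. along the cycle 1 → 1 with weight 4 and length 1. So λ(A) = 4/1 = 4.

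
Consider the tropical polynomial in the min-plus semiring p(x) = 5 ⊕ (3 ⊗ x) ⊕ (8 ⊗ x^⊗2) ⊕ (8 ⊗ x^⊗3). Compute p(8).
p(8) = 5

A tropical monomial a ⊗ x^⊗i evaluates to a + i · x. Evaluating each term at x = 8:
  Term 0 contributes 5 + 0 · 8 = 5
  Term 1 contributes 3 + 1 · 8 = 11
  Term 2 contributes 8 + 2 · 8 = 24
  Term 3 contributes 8 + 3 · 8 = 32
p(8) = ⊕ of these = min[5, 11, 24, 32] = 5.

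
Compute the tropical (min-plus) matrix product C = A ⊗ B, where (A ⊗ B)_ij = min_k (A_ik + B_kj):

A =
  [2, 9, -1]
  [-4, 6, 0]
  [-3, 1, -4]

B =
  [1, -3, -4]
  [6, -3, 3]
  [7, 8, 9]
A ⊗ B =
  [3, -1, -2]
  [-3, -7, -8]
  [-2, -6, -7]

Apply the min-plus product entry-by-entry:
  C[0][0] = min over k of (A[0][0] + B[0][0] = 2 + 1 = 3, A[0][1] + B[1][0] = 9 + 6 = 15, A[0][2] + B[2][0] = -1 + 7 = 6) = 3 (attained at k = 0)
  C[0][1] = min over k of (A[0][0] + B[0][1] = 2 + -3 = -1, A[0][1] + B[1][1] = 9 + -3 = 6, A[0][2] + B[2][1] = -1 + 8 = 7) = -1 (attained at k = 0)
  C[0][2] = min over k of (A[0][0] + B[0][2] = 2 + -4 = -2, A[0][1] + B[1][2] = 9 + 3 = 12, A[0][2] + B[2][2] = -1 + 9 = 8) = -2 (attained at k = 0)
  C[1][0] = min over k of (A[1][0] + B[0][0] = -4 + 1 = -3, A[1][1] + B[1][0] = 6 + 6 = 12, A[1][2] + B[2][0] = 0 + 7 = 7) = -3 (attained at k = 0)
  C[1][1] = min over k of (A[1][0] + B[0][1] = -4 + -3 = -7, A[1][1] + B[1][1] = 6 + -3 = 3, A[1][2] + B[2][1] = 0 + 8 = 8) = -7 (attained at k = 0)
  C[1][2] = min over k of (A[1][0] + B[0][2] = -4 + -4 = -8, A[1][1] + B[1][2] = 6 + 3 = 9, A[1][2] + B[2][2] = 0 + 9 = 9) = -8 (attained at k = 0)
  C[2][0] = min over k of (A[2][0] + B[0][0] = -3 + 1 = -2, A[2][1] + B[1][0] = 1 + 6 = 7, A[2][2] + B[2][0] = -4 + 7 = 3) = -2 (attained at k = 0)
  C[2][1] = min over k of (A[2][0] + B[0][1] = -3 + -3 = -6, A[2][1] + B[1][1] = 1 + -3 = -2, A[2][2] + B[2][1] = -4 + 8 = 4) = -6 (attained at k = 0)
  C[2][2] = min over k of (A[2][0] + B[0][2] = -3 + -4 = -7, A[2][1] + B[1][2] = 1 + 3 = 4, A[2][2] + B[2][2] = -4 + 9 = 5) = -7 (attained at k = 0)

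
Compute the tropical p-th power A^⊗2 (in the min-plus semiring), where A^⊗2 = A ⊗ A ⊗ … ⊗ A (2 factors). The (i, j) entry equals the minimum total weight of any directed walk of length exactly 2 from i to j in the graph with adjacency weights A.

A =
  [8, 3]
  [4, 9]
A^⊗2 =
  [7, 11]
  [12, 7]

Each entry (A^⊗2)_ij equals the minimum over all length-2 walks i = v_0 → v_1 → … → v_2 = j of Σ_t A[v_t][v_{t+1}]. For example, for (i, j) = (0, 1) we minimise over 2 possible intermediate vertex sequences; the minimum is 11, attained along the walk 0 → 0 → 1.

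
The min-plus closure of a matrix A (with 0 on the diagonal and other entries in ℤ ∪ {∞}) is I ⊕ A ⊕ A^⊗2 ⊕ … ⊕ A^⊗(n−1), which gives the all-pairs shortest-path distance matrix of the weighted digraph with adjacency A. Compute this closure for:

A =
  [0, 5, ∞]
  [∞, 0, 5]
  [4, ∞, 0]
Closure =
  [0, 5, 10]
  [9, 0, 5]
  [4, 9, 0]

This is the Floyd-Warshall all-pairs shortest-path computation. For each intermediate vertex k = 0, 1, …, 2, update dist[i][j] ← min(dist[i][j], dist[i][k] + dist[k][j]). The final matrix gives, for each (i, j), the minimum total weight of any directed path from i to j (possibly empty when i = j).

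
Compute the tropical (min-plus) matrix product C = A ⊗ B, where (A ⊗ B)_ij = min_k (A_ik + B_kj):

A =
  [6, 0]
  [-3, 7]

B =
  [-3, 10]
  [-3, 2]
A ⊗ B =
  [-3, 2]
  [-6, 7]

Apply the min-plus product entry-by-entry:
  C[0][0] = min over k of (A[0][0] + B[0][0] = 6 + -3 = 3, A[0][1] + B[1][0] = 0 + -3 = -3) = -3 (attained at k = 1)
  C[0][1] = min over k of (A[0][0] + B[0][1] = 6 + 10 = 16, A[0][1] + B[1][1] = 0 + 2 = 2) = 2 (attained at k = 1)
  C[1][0] = min over k of (A[1][0] + B[0][0] = -3 + -3 = -6, A[1][1] + B[1][0] = 7 + -3 = 4) = -6 (attained at k = 0)
  C[1][1] = min over k of (A[1][0] + B[0][1] = -3 + 10 = 7, A[1][1] + B[1][1] = 7 + 2 = 9) = 7 (attained at k = 0)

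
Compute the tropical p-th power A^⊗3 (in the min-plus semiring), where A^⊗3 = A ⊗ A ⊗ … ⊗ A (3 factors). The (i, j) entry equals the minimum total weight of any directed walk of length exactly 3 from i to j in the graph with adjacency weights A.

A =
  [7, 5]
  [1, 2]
A^⊗3 =
  [8, 9]
  [5, 6]

Each entry (A^⊗3)_ij equals the minimum over all length-3 walks i = v_0 → v_1 → … → v_3 = j of Σ_t A[v_t][v_{t+1}]. For example, for (i, j) = (0, 1) we minimise over 4 possible intermediate vertex sequences; the minimum is 9, attained along the walk 0 → 1 → 1 → 1.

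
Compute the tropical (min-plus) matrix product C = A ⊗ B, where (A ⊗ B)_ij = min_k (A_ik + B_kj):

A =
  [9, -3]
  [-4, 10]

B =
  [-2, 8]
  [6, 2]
A ⊗ B =
  [3, -1]
  [-6, 4]

Apply the min-plus product entry-by-entry:
  C[0][0] = min over k of (A[0][0] + B[0][0] = 9 + -2 = 7, A[0][1] + B[1][0] = -3 + 6 = 3) = 3 (attained at k = 1)
  C[0][1] = min over k of (A[0][0] + B[0][1] = 9 + 8 = 17, A[0][1] + B[1][1] = -3 + 2 = -1) = -1 (attained at k = 1)
  C[1][0] = min over k of (A[1][0] + B[0][0] = -4 + -2 = -6, A[1][1] + B[1][0] = 10 + 6 = 16) = -6 (attained at k = 0)
  C[1][1] = min over k of (A[1][0] + B[0][1] = -4 + 8 = 4, A[1][1] + B[1][1] = 10 + 2 = 12) = 4 (attained at k = 0)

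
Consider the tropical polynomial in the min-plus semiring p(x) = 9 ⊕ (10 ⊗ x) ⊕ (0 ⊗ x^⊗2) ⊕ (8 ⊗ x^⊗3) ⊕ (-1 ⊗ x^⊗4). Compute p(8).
p(8) = 9

A tropical monomial a ⊗ x^⊗i evaluates to a + i · x. Evaluating each term at x = 8:
  Term 0 contributes 9 + 0 · 8 = 9
  Term 1 contributes 10 + 1 · 8 = 18
  Term 2 contributes 0 + 2 · 8 = 16
  Term 3 contributes 8 + 3 · 8 = 32
  Term 4 contributes -1 + 4 · 8 = 31
p(8) = ⊕ of these = min[9, 18, 16, 32, 31] = 9.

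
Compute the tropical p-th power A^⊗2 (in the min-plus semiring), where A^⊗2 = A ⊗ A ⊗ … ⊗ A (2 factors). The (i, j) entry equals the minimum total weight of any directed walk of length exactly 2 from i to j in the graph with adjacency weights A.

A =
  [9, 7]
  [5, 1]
A^⊗2 =
  [12, 8]
  [6, 2]

Each entry (A^⊗2)_ij equals the minimum over all length-2 walks i = v_0 → v_1 → … → v_2 = j of Σ_t A[v_t][v_{t+1}]. For example, for (i, j) = (0, 1) we minimise over 2 possible intermediate vertex sequences; the minimum is 8, attained along the walk 0 → 1 → 1.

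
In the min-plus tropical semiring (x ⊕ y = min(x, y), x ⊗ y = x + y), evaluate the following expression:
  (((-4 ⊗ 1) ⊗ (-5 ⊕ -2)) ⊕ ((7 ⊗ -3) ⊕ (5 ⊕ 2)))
(((-4 ⊗ 1) ⊗ (-5 ⊕ -2)) ⊕ ((7 ⊗ -3) ⊕ (5 ⊕ 2))) = -8

Expand innermost to outermost. Recall ⊕ takes the minimum of its arguments and ⊗ takes their sum. Working out the expression (((-4 ⊗ 1) ⊗ (-5 ⊕ -2)) ⊕ ((7 ⊗ -3) ⊕ (5 ⊕ 2))) gives -8.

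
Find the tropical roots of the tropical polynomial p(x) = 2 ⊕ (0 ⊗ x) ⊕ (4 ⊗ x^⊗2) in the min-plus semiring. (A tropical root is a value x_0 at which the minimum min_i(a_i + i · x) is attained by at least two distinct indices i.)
Roots: {-4, 2}

Each tropical root is a break point of the lower envelope of the lines y = a_i + i · x (there are 3 lines, with slopes 0, 1, ..., 2). Only the lines that attain the minimum somewhere contribute to roots; other lines are dominated. Here the surviving (envelope) indices are i = 2, i = 1, i = 0.
Intersections between consecutive envelope lines give the roots: for adjacent envelope indices i < j the intersection is x = (a_i − a_j) / (j − i). Reading off the sorted break points: {-4, 2}.
Verification: at each break x_0, at least two indices attain the minimum of min_i(a_i + i · x_0).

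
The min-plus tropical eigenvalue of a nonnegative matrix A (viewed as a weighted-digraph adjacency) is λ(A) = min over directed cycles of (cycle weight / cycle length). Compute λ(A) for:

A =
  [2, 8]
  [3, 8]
λ(A) = 2

Enumerate directed cycles and compute their means (weight / length). Sample:
  cycle 0 → 0: weight = 2, length = 1, mean = 2/1 ≈ 2.000
  cycle 1 → 1: weight = 8, length = 1, mean = 8/1 ≈ 8.000
  cycle 0 → 1 → 0: weight = 11, length = 2, mean = 11/2 ≈ 5.500
  cycle 1 → 0 → 1: weight = 11, length = 2, mean = 11/2 ≈ 5.500
Minimum mean = 2.000, attained e.g. along the cycle 0 → 0 with weight 2 and length 1. So λ(A) = 2/1 = 2.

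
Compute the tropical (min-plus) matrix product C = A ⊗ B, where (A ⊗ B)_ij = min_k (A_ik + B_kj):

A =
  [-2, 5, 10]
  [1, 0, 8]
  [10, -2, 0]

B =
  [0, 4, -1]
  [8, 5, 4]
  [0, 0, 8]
A ⊗ B =
  [-2, 2, -3]
  [1, 5, 0]
  [0, 0, 2]

Apply the min-plus product entry-by-entry:
  C[0][0] = min over k of (A[0][0] + B[0][0] = -2 + 0 = -2, A[0][1] + B[1][0] = 5 + 8 = 13, A[0][2] + B[2][0] = 10 + 0 = 10) = -2 (attained at k = 0)
  C[0][1] = min over k of (A[0][0] + B[0][1] = -2 + 4 = 2, A[0][1] + B[1][1] = 5 + 5 = 10, A[0][2] + B[2][1] = 10 + 0 = 10) = 2 (attained at k = 0)
  C[0][2] = min over k of (A[0][0] + B[0][2] = -2 + -1 = -3, A[0][1] + B[1][2] = 5 + 4 = 9, A[0][2] + B[2][2] = 10 + 8 = 18) = -3 (attained at k = 0)
  C[1][0] = min over k of (A[1][0] + B[0][0] = 1 + 0 = 1, A[1][1] + B[1][0] = 0 + 8 = 8, A[1][2] + B[2][0] = 8 + 0 = 8) = 1 (attained at k = 0)
  C[1][1] = min over k of (A[1][0] + B[0][1] = 1 + 4 = 5, A[1][1] + B[1][1] = 0 + 5 = 5, A[1][2] + B[2][1] = 8 + 0 = 8) = 5 (attained at k = 0)
  C[1][2] = min over k of (A[1][0] + B[0][2] = 1 + -1 = 0, A[1][1] + B[1][2] = 0 + 4 = 4, A[1][2] + B[2][2] = 8 + 8 = 16) = 0 (attained at k = 0)
  C[2][0] = min over k of (A[2][0] + B[0][0] = 10 + 0 = 10, A[2][1] + B[1][0] = -2 + 8 = 6, A[2][2] + B[2][0] = 0 + 0 = 0) = 0 (attained at k = 2)
  C[2][1] = min over k of (A[2][0] + B[0][1] = 10 + 4 = 14, A[2][1] + B[1][1] = -2 + 5 = 3, A[2][2] + B[2][1] = 0 + 0 = 0) = 0 (attained at k = 2)
  C[2][2] = min over k of (A[2][0] + B[0][2] = 10 + -1 = 9, A[2][1] + B[1][2] = -2 + 4 = 2, A[2][2] + B[2][2] = 0 + 8 = 8) = 2 (attained at k = 1)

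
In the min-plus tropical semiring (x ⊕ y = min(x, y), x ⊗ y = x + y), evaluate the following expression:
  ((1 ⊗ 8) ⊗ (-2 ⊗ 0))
((1 ⊗ 8) ⊗ (-2 ⊗ 0)) = 7

Expand innermost to outermost. Recall ⊕ takes the minimum of its arguments and ⊗ takes their sum. Working out the expression ((1 ⊗ 8) ⊗ (-2 ⊗ 0)) gives 7.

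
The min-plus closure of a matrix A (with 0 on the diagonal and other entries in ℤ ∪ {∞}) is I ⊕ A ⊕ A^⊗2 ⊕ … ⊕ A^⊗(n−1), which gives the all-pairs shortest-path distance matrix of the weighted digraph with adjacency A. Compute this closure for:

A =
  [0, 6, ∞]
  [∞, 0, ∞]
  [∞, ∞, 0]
Closure =
  [0, 6, ∞]
  [∞, 0, ∞]
  [∞, ∞, 0]

This is the Floyd-Warshall all-pairs shortest-path computation. For each intermediate vertex k = 0, 1, …, 2, update dist[i][j] ← min(dist[i][j], dist[i][k] + dist[k][j]). The final matrix gives, for each (i, j), the minimum total weight of any directed path from i to j (possibly empty when i = j).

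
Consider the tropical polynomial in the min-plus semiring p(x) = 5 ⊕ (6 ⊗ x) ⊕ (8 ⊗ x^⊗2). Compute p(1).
p(1) = 5

A tropical monomial a ⊗ x^⊗i evaluates to a + i · x. Evaluating each term at x = 1:
  Term 0 contributes 5 + 0 · 1 = 5
  Term 1 contributes 6 + 1 · 1 = 7
  Term 2 contributes 8 + 2 · 1 = 10
p(1) = ⊕ of these = min[5, 7, 10] = 5.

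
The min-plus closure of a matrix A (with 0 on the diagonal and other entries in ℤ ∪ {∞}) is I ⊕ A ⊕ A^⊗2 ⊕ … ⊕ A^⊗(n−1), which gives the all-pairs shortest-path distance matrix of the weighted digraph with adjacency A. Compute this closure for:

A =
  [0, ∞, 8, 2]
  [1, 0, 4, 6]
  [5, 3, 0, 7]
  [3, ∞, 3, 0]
Closure =
  [0, 8, 5, 2]
  [1, 0, 4, 3]
  [4, 3, 0, 6]
  [3, 6, 3, 0]

This is the Floyd-Warshall all-pairs shortest-path computation. For each intermediate vertex k = 0, 1, …, 3, update dist[i][j] ← min(dist[i][j], dist[i][k] + dist[k][j]). The final matrix gives, for each (i, j), the minimum total weight of any directed path from i to j (possibly empty when i = j).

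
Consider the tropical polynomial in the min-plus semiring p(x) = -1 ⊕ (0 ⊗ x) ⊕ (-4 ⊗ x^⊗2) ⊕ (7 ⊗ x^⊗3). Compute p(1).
p(1) = -2

A tropical monomial a ⊗ x^⊗i evaluates to a + i · x. Evaluating each term at x = 1:
  Term 0 contributes -1 + 0 · 1 = -1
  Term 1 contributes 0 + 1 · 1 = 1
  Term 2 contributes -4 + 2 · 1 = -2
  Term 3 contributes 7 + 3 · 1 = 10
p(1) = ⊕ of these = min[-1, 1, -2, 10] = -2.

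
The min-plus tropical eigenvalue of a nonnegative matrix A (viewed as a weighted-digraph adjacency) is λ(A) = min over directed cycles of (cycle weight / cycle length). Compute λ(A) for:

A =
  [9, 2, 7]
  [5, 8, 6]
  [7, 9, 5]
λ(A) = 7/2

Enumerate directed cycles and compute their means (weight / length). Sample:
  cycle 0 → 0: weight = 9, length = 1, mean = 9/1 ≈ 9.000
  cycle 1 → 1: weight = 8, length = 1, mean = 8/1 ≈ 8.000
  cycle 2 → 2: weight = 5, length = 1, mean = 5/1 ≈ 5.000
  cycle 0 → 1 → 0: weight = 7, length = 2, mean = 7/2 ≈ 3.500
  cycle 0 → 2 → 0: weight = 14, length = 2, mean = 14/2 ≈ 7.000
  cycle 1 → 0 → 1: weight = 7, length = 2, mean = 7/2 ≈ 3.500
Minimum mean = 3.500, attained e.g. along the cycle 0 → 1 → 0 with weight 7 and length 2. So λ(A) = 7/2 = 7/2.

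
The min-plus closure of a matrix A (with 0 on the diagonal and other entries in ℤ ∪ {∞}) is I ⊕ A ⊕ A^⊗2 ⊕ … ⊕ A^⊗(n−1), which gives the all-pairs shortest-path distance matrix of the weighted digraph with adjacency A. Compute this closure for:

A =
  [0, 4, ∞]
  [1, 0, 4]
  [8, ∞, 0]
Closure =
  [0, 4, 8]
  [1, 0, 4]
  [8, 12, 0]

This is the Floyd-Warshall all-pairs shortest-path computation. For each intermediate vertex k = 0, 1, …, 2, update dist[i][j] ← min(dist[i][j], dist[i][k] + dist[k][j]). The final matrix gives, for each (i, j), the minimum total weight of any directed path from i to j (possibly empty when i = j).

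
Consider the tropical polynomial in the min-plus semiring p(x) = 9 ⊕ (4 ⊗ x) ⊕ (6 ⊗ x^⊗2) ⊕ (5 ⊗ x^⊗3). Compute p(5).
p(5) = 9

A tropical monomial a ⊗ x^⊗i evaluates to a + i · x. Evaluating each term at x = 5:
  Term 0 contributes 9 + 0 · 5 = 9
  Term 1 contributes 4 + 1 · 5 = 9
  Term 2 contributes 6 + 2 · 5 = 16
  Term 3 contributes 5 + 3 · 5 = 20
p(5) = ⊕ of these = min[9, 9, 16, 20] = 9.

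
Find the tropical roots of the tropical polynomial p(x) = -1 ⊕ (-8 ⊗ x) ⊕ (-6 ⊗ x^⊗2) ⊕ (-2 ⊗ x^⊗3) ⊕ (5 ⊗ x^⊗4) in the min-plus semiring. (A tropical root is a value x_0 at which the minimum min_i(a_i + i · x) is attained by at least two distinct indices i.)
Roots: {-7, -4, -2, 7}

Each tropical root is a break point of the lower envelope of the lines y = a_i + i · x (there are 5 lines, with slopes 0, 1, ..., 4). Only the lines that attain the minimum somewhere contribute to roots; other lines are dominated. Here the surviving (envelope) indices are i = 4, i = 3, i = 2, i = 1, i = 0.
Intersections between consecutive envelope lines give the roots: for adjacent envelope indices i < j the intersection is x = (a_i − a_j) / (j − i). Reading off the sorted break points: {-7, -4, -2, 7}.
Verification: at each break x_0, at least two indices attain the minimum of min_i(a_i + i · x_0).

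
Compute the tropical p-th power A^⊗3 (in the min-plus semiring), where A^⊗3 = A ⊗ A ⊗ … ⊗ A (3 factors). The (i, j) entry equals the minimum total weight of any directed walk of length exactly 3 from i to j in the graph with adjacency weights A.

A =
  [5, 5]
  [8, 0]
A^⊗3 =
  [13, 5]
  [8, 0]

Each entry (A^⊗3)_ij equals the minimum over all length-3 walks i = v_0 → v_1 → … → v_3 = j of Σ_t A[v_t][v_{t+1}]. For example, for (i, j) = (0, 1) we minimise over 4 possible intermediate vertex sequences; the minimum is 5, attained along the walk 0 → 1 → 1 → 1.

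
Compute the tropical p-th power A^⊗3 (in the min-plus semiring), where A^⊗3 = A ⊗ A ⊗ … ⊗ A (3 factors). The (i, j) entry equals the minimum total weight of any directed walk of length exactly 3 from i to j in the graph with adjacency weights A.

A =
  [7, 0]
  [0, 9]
A^⊗3 =
  [7, 0]
  [0, 7]

Each entry (A^⊗3)_ij equals the minimum over all length-3 walks i = v_0 → v_1 → … → v_3 = j of Σ_t A[v_t][v_{t+1}]. For example, for (i, j) = (0, 1) we minimise over 4 possible intermediate vertex sequences; the minimum is 0, attained along the walk 0 → 1 → 0 → 1.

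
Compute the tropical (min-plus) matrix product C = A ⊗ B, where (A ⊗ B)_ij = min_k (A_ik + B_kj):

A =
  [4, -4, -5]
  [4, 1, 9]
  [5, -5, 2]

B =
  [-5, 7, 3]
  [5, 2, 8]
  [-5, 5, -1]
A ⊗ B =
  [-10, -2, -6]
  [-1, 3, 7]
  [-3, -3, 1]

Apply the min-plus product entry-by-entry:
  C[0][0] = min over k of (A[0][0] + B[0][0] = 4 + -5 = -1, A[0][1] + B[1][0] = -4 + 5 = 1, A[0][2] + B[2][0] = -5 + -5 = -10) = -10 (attained at k = 2)
  C[0][1] = min over k of (A[0][0] + B[0][1] = 4 + 7 = 11, A[0][1] + B[1][1] = -4 + 2 = -2, A[0][2] + B[2][1] = -5 + 5 = 0) = -2 (attained at k = 1)
  C[0][2] = min over k of (A[0][0] + B[0][2] = 4 + 3 = 7, A[0][1] + B[1][2] = -4 + 8 = 4, A[0][2] + B[2][2] = -5 + -1 = -6) = -6 (attained at k = 2)
  C[1][0] = min over k of (A[1][0] + B[0][0] = 4 + -5 = -1, A[1][1] + B[1][0] = 1 + 5 = 6, A[1][2] + B[2][0] = 9 + -5 = 4) = -1 (attained at k = 0)
  C[1][1] = min over k of (A[1][0] + B[0][1] = 4 + 7 = 11, A[1][1] + B[1][1] = 1 + 2 = 3, A[1][2] + B[2][1] = 9 + 5 = 14) = 3 (attained at k = 1)
  C[1][2] = min over k of (A[1][0] + B[0][2] = 4 + 3 = 7, A[1][1] + B[1][2] = 1 + 8 = 9, A[1][2] + B[2][2] = 9 + -1 = 8) = 7 (attained at k = 0)
  C[2][0] = min over k of (A[2][0] + B[0][0] = 5 + -5 = 0, A[2][1] + B[1][0] = -5 + 5 = 0, A[2][2] + B[2][0] = 2 + -5 = -3) = -3 (attained at k = 2)
  C[2][1] = min over k of (A[2][0] + B[0][1] = 5 + 7 = 12, A[2][1] + B[1][1] = -5 + 2 = -3, A[2][2] + B[2][1] = 2 + 5 = 7) = -3 (attained at k = 1)
  C[2][2] = min over k of (A[2][0] + B[0][2] = 5 + 3 = 8, A[2][1] + B[1][2] = -5 + 8 = 3, A[2][2] + B[2][2] = 2 + -1 = 1) = 1 (attained at k = 2)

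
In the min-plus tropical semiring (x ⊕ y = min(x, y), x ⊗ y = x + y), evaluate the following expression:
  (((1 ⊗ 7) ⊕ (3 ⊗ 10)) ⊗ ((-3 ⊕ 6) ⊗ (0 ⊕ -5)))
(((1 ⊗ 7) ⊕ (3 ⊗ 10)) ⊗ ((-3 ⊕ 6) ⊗ (0 ⊕ -5))) = 0

Expand innermost to outermost. Recall ⊕ takes the minimum of its arguments and ⊗ takes their sum. Working out the expression (((1 ⊗ 7) ⊕ (3 ⊗ 10)) ⊗ ((-3 ⊕ 6) ⊗ (0 ⊕ -5))) gives 0.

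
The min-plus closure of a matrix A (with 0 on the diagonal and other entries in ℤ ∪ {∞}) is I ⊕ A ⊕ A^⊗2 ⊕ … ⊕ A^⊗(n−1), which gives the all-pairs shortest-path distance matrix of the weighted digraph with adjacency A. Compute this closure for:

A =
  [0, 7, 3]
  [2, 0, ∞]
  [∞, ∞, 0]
Closure =
  [0, 7, 3]
  [2, 0, 5]
  [∞, ∞, 0]

This is the Floyd-Warshall all-pairs shortest-path computation. For each intermediate vertex k = 0, 1, …, 2, update dist[i][j] ← min(dist[i][j], dist[i][k] + dist[k][j]). The final matrix gives, for each (i, j), the minimum total weight of any directed path from i to j (possibly empty when i = j).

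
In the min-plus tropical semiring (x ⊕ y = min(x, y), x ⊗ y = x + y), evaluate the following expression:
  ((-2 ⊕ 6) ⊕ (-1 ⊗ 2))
((-2 ⊕ 6) ⊕ (-1 ⊗ 2)) = -2

Expand innermost to outermost. Recall ⊕ takes the minimum of its arguments and ⊗ takes their sum. Working out the expression ((-2 ⊕ 6) ⊕ (-1 ⊗ 2)) gives -2.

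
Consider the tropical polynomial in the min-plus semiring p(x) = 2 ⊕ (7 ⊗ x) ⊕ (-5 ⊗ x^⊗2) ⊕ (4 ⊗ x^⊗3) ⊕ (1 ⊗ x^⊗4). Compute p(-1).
p(-1) = -7

A tropical monomial a ⊗ x^⊗i evaluates to a + i · x. Evaluating each term at x = -1:
  Term 0 contributes 2 + 0 · -1 = 2
  Term 1 contributes 7 + 1 · -1 = 6
  Term 2 contributes -5 + 2 · -1 = -7
  Term 3 contributes 4 + 3 · -1 = 1
  Term 4 contributes 1 + 4 · -1 = -3
p(-1) = ⊕ of these = min[2, 6, -7, 1, -3] = -7.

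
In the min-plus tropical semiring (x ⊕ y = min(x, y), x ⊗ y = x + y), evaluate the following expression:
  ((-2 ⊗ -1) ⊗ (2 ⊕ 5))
((-2 ⊗ -1) ⊗ (2 ⊕ 5)) = -1

Expand innermost to outermost. Recall ⊕ takes the minimum of its arguments and ⊗ takes their sum. Working out the expression ((-2 ⊗ -1) ⊗ (2 ⊕ 5)) gives -1.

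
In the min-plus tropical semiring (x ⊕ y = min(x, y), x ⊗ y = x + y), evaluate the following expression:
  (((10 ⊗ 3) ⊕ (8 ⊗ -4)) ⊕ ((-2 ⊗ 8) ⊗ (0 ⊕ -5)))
(((10 ⊗ 3) ⊕ (8 ⊗ -4)) ⊕ ((-2 ⊗ 8) ⊗ (0 ⊕ -5))) = 1

Expand innermost to outermost. Recall ⊕ takes the minimum of its arguments and ⊗ takes their sum. Working out the expression (((10 ⊗ 3) ⊕ (8 ⊗ -4)) ⊕ ((-2 ⊗ 8) ⊗ (0 ⊕ -5))) gives 1.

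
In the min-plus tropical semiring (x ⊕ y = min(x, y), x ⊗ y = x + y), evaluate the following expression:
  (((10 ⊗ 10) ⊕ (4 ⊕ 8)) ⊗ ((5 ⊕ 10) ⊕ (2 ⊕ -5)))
(((10 ⊗ 10) ⊕ (4 ⊕ 8)) ⊗ ((5 ⊕ 10) ⊕ (2 ⊕ -5))) = -1

Expand innermost to outermost. Recall ⊕ takes the minimum of its arguments and ⊗ takes their sum. Working out the expression (((10 ⊗ 10) ⊕ (4 ⊕ 8)) ⊗ ((5 ⊕ 10) ⊕ (2 ⊕ -5))) gives -1.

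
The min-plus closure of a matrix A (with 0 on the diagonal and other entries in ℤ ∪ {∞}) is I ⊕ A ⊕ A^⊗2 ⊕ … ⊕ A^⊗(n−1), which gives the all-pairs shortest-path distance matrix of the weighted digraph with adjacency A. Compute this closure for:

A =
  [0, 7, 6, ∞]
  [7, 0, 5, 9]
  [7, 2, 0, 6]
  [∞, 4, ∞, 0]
Closure =
  [0, 7, 6, 12]
  [7, 0, 5, 9]
  [7, 2, 0, 6]
  [11, 4, 9, 0]

This is the Floyd-Warshall all-pairs shortest-path computation. For each intermediate vertex k = 0, 1, …, 3, update dist[i][j] ← min(dist[i][j], dist[i][k] + dist[k][j]). The final matrix gives, for each (i, j), the minimum total weight of any directed path from i to j (possibly empty when i = j).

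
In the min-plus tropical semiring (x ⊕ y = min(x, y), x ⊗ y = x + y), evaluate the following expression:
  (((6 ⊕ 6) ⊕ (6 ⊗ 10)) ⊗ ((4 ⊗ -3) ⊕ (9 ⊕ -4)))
(((6 ⊕ 6) ⊕ (6 ⊗ 10)) ⊗ ((4 ⊗ -3) ⊕ (9 ⊕ -4))) = 2

Expand innermost to outermost. Recall ⊕ takes the minimum of its arguments and ⊗ takes their sum. Working out the expression (((6 ⊕ 6) ⊕ (6 ⊗ 10)) ⊗ ((4 ⊗ -3) ⊕ (9 ⊕ -4))) gives 2.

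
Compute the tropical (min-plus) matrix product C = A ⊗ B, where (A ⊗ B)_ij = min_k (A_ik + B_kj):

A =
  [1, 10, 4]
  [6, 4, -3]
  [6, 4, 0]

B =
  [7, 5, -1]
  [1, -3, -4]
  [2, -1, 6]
A ⊗ B =
  [6, 3, 0]
  [-1, -4, 0]
  [2, -1, 0]

Apply the min-plus product entry-by-entry:
  C[0][0] = min over k of (A[0][0] + B[0][0] = 1 + 7 = 8, A[0][1] + B[1][0] = 10 + 1 = 11, A[0][2] + B[2][0] = 4 + 2 = 6) = 6 (attained at k = 2)
  C[0][1] = min over k of (A[0][0] + B[0][1] = 1 + 5 = 6, A[0][1] + B[1][1] = 10 + -3 = 7, A[0][2] + B[2][1] = 4 + -1 = 3) = 3 (attained at k = 2)
  C[0][2] = min over k of (A[0][0] + B[0][2] = 1 + -1 = 0, A[0][1] + B[1][2] = 10 + -4 = 6, A[0][2] + B[2][2] = 4 + 6 = 10) = 0 (attained at k = 0)
  C[1][0] = min over k of (A[1][0] + B[0][0] = 6 + 7 = 13, A[1][1] + B[1][0] = 4 + 1 = 5, A[1][2] + B[2][0] = -3 + 2 = -1) = -1 (attained at k = 2)
  C[1][1] = min over k of (A[1][0] + B[0][1] = 6 + 5 = 11, A[1][1] + B[1][1] = 4 + -3 = 1, A[1][2] + B[2][1] = -3 + -1 = -4) = -4 (attained at k = 2)
  C[1][2] = min over k of (A[1][0] + B[0][2] = 6 + -1 = 5, A[1][1] + B[1][2] = 4 + -4 = 0, A[1][2] + B[2][2] = -3 + 6 = 3) = 0 (attained at k = 1)
  C[2][0] = min over k of (A[2][0] + B[0][0] = 6 + 7 = 13, A[2][1] + B[1][0] = 4 + 1 = 5, A[2][2] + B[2][0] = 0 + 2 = 2) = 2 (attained at k = 2)
  C[2][1] = min over k of (A[2][0] + B[0][1] = 6 + 5 = 11, A[2][1] + B[1][1] = 4 + -3 = 1, A[2][2] + B[2][1] = 0 + -1 = -1) = -1 (attained at k = 2)
  C[2][2] = min over k of (A[2][0] + B[0][2] = 6 + -1 = 5, A[2][1] + B[1][2] = 4 + -4 = 0, A[2][2] + B[2][2] = 0 + 6 = 6) = 0 (attained at k = 1)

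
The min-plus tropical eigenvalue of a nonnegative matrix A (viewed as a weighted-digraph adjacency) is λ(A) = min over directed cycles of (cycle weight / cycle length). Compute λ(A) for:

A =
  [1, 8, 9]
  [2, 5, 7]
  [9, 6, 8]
λ(A) = 1

Enumerate directed cycles and compute their means (weight / length). Sample:
  cycle 0 → 0: weight = 1, length = 1, mean = 1/1 ≈ 1.000
  cycle 1 → 1: weight = 5, length = 1, mean = 5/1 ≈ 5.000
  cycle 2 → 2: weight = 8, length = 1, mean = 8/1 ≈ 8.000
  cycle 0 → 1 → 0: weight = 10, length = 2, mean = 10/2 ≈ 5.000
  cycle 0 → 2 → 0: weight = 18, length = 2, mean = 18/2 ≈ 9.000
  cycle 1 → 0 → 1: weight = 10, length = 2, mean = 10/2 ≈ 5.000
Minimum mean = 1.000, attained e.g. along the cycle 0 → 0 with weight 1 and length 1. So λ(A) = 1/1 = 1.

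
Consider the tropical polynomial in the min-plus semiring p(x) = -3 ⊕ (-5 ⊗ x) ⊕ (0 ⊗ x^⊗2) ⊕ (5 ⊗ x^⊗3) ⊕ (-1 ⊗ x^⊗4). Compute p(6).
p(6) = -3

A tropical monomial a ⊗ x^⊗i evaluates to a + i · x. Evaluating each term at x = 6:
  Term 0 contributes -3 + 0 · 6 = -3
  Term 1 contributes -5 + 1 · 6 = 1
  Term 2 contributes 0 + 2 · 6 = 12
  Term 3 contributes 5 + 3 · 6 = 23
  Term 4 contributes -1 + 4 · 6 = 23
p(6) = ⊕ of these = min[-3, 1, 12, 23, 23] = -3.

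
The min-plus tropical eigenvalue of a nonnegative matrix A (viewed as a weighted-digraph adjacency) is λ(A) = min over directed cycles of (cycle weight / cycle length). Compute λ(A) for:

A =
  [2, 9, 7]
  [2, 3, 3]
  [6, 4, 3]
λ(A) = 2

Enumerate directed cycles and compute their means (weight / length). Sample:
  cycle 0 → 0: weight = 2, length = 1, mean = 2/1 ≈ 2.000
  cycle 1 → 1: weight = 3, length = 1, mean = 3/1 ≈ 3.000
  cycle 2 → 2: weight = 3, length = 1, mean = 3/1 ≈ 3.000
  cycle 0 → 1 → 0: weight = 11, length = 2, mean = 11/2 ≈ 5.500
  cycle 0 → 2 → 0: weight = 13, length = 2, mean = 13/2 ≈ 6.500
  cycle 1 → 0 → 1: weight = 11, length = 2, mean = 11/2 ≈ 5.500
Minimum mean = 2.000, attained e.g. along the cycle 0 → 0 with weight 2 and length 1. So λ(A) = 2/1 = 2.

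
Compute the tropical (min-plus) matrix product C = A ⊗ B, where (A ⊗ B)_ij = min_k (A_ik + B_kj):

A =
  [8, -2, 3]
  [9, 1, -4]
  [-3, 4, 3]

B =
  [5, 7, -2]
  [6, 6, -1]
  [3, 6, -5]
A ⊗ B =
  [4, 4, -3]
  [-1, 2, -9]
  [2, 4, -5]

Apply the min-plus product entry-by-entry:
  C[0][0] = min over k of (A[0][0] + B[0][0] = 8 + 5 = 13, A[0][1] + B[1][0] = -2 + 6 = 4, A[0][2] + B[2][0] = 3 + 3 = 6) = 4 (attained at k = 1)
  C[0][1] = min over k of (A[0][0] + B[0][1] = 8 + 7 = 15, A[0][1] + B[1][1] = -2 + 6 = 4, A[0][2] + B[2][1] = 3 + 6 = 9) = 4 (attained at k = 1)
  C[0][2] = min over k of (A[0][0] + B[0][2] = 8 + -2 = 6, A[0][1] + B[1][2] = -2 + -1 = -3, A[0][2] + B[2][2] = 3 + -5 = -2) = -3 (attained at k = 1)
  C[1][0] = min over k of (A[1][0] + B[0][0] = 9 + 5 = 14, A[1][1] + B[1][0] = 1 + 6 = 7, A[1][2] + B[2][0] = -4 + 3 = -1) = -1 (attained at k = 2)
  C[1][1] = min over k of (A[1][0] + B[0][1] = 9 + 7 = 16, A[1][1] + B[1][1] = 1 + 6 = 7, A[1][2] + B[2][1] = -4 + 6 = 2) = 2 (attained at k = 2)
  C[1][2] = min over k of (A[1][0] + B[0][2] = 9 + -2 = 7, A[1][1] + B[1][2] = 1 + -1 = 0, A[1][2] + B[2][2] = -4 + -5 = -9) = -9 (attained at k = 2)
  C[2][0] = min over k of (A[2][0] + B[0][0] = -3 + 5 = 2, A[2][1] + B[1][0] = 4 + 6 = 10, A[2][2] + B[2][0] = 3 + 3 = 6) = 2 (attained at k = 0)
  C[2][1] = min over k of (A[2][0] + B[0][1] = -3 + 7 = 4, A[2][1] + B[1][1] = 4 + 6 = 10, A[2][2] + B[2][1] = 3 + 6 = 9) = 4 (attained at k = 0)
  C[2][2] = min over k of (A[2][0] + B[0][2] = -3 + -2 = -5, A[2][1] + B[1][2] = 4 + -1 = 3, A[2][2] + B[2][2] = 3 + -5 = -2) = -5 (attained at k = 0)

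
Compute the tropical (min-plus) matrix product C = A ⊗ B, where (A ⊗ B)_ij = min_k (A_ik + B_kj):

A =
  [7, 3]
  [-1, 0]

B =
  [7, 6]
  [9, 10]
A ⊗ B =
  [12, 13]
  [6, 5]

Apply the min-plus product entry-by-entry:
  C[0][0] = min over k of (A[0][0] + B[0][0] = 7 + 7 = 14, A[0][1] + B[1][0] = 3 + 9 = 12) = 12 (attained at k = 1)
  C[0][1] = min over k of (A[0][0] + B[0][1] = 7 + 6 = 13, A[0][1] + B[1][1] = 3 + 10 = 13) = 13 (attained at k = 0)
  C[1][0] = min over k of (A[1][0] + B[0][0] = -1 + 7 = 6, A[1][1] + B[1][0] = 0 + 9 = 9) = 6 (attained at k = 0)
  C[1][1] = min over k of (A[1][0] + B[0][1] = -1 + 6 = 5, A[1][1] + B[1][1] = 0 + 10 = 10) = 5 (attained at k = 0)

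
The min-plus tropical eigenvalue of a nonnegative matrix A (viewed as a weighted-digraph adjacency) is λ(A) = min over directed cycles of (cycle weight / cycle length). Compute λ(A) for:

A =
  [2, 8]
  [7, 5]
λ(A) = 2

Enumerate directed cycles and compute their means (weight / length). Sample:
  cycle 0 → 0: weight = 2, length = 1, mean = 2/1 ≈ 2.000
  cycle 1 → 1: weight = 5, length = 1, mean = 5/1 ≈ 5.000
  cycle 0 → 1 → 0: weight = 15, length = 2, mean = 15/2 ≈ 7.500
  cycle 1 → 0 → 1: weight = 15, length = 2, mean = 15/2 ≈ 7.500
Minimum mean = 2.000, attained e.g. along the cycle 0 → 0 with weight 2 and length 1. So λ(A) = 2/1 = 2.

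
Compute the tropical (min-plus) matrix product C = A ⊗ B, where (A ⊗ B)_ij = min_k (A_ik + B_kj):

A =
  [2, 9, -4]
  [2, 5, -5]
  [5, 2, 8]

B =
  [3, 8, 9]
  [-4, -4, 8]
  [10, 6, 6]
A ⊗ B =
  [5, 2, 2]
  [1, 1, 1]
  [-2, -2, 10]

Apply the min-plus product entry-by-entry:
  C[0][0] = min over k of (A[0][0] + B[0][0] = 2 + 3 = 5, A[0][1] + B[1][0] = 9 + -4 = 5, A[0][2] + B[2][0] = -4 + 10 = 6) = 5 (attained at k = 0)
  C[0][1] = min over k of (A[0][0] + B[0][1] = 2 + 8 = 10, A[0][1] + B[1][1] = 9 + -4 = 5, A[0][2] + B[2][1] = -4 + 6 = 2) = 2 (attained at k = 2)
  C[0][2] = min over k of (A[0][0] + B[0][2] = 2 + 9 = 11, A[0][1] + B[1][2] = 9 + 8 = 17, A[0][2] + B[2][2] = -4 + 6 = 2) = 2 (attained at k = 2)
  C[1][0] = min over k of (A[1][0] + B[0][0] = 2 + 3 = 5, A[1][1] + B[1][0] = 5 + -4 = 1, A[1][2] + B[2][0] = -5 + 10 = 5) = 1 (attained at k = 1)
  C[1][1] = min over k of (A[1][0] + B[0][1] = 2 + 8 = 10, A[1][1] + B[1][1] = 5 + -4 = 1, A[1][2] + B[2][1] = -5 + 6 = 1) = 1 (attained at k = 1)
  C[1][2] = min over k of (A[1][0] + B[0][2] = 2 + 9 = 11, A[1][1] + B[1][2] = 5 + 8 = 13, A[1][2] + B[2][2] = -5 + 6 = 1) = 1 (attained at k = 2)
  C[2][0] = min over k of (A[2][0] + B[0][0] = 5 + 3 = 8, A[2][1] + B[1][0] = 2 + -4 = -2, A[2][2] + B[2][0] = 8 + 10 = 18) = -2 (attained at k = 1)
  C[2][1] = min over k of (A[2][0] + B[0][1] = 5 + 8 = 13, A[2][1] + B[1][1] = 2 + -4 = -2, A[2][2] + B[2][1] = 8 + 6 = 14) = -2 (attained at k = 1)
  C[2][2] = min over k of (A[2][0] + B[0][2] = 5 + 9 = 14, A[2][1] + B[1][2] = 2 + 8 = 10, A[2][2] + B[2][2] = 8 + 6 = 14) = 10 (attained at k = 1)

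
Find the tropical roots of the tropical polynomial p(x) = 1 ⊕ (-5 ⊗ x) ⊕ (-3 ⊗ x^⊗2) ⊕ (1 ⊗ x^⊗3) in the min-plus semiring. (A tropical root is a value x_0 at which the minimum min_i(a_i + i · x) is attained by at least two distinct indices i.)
Roots: {-4, -2, 6}

Each tropical root is a break point of the lower envelope of the lines y = a_i + i · x (there are 4 lines, with slopes 0, 1, ..., 3). Only the lines that attain the minimum somewhere contribute to roots; other lines are dominated. Here the surviving (envelope) indices are i = 3, i = 2, i = 1, i = 0.
Intersections between consecutive envelope lines give the roots: for adjacent envelope indices i < j the intersection is x = (a_i − a_j) / (j − i). Reading off the sorted break points: {-4, -2, 6}.
Verification: at each break x_0, at least two indices attain the minimum of min_i(a_i + i · x_0).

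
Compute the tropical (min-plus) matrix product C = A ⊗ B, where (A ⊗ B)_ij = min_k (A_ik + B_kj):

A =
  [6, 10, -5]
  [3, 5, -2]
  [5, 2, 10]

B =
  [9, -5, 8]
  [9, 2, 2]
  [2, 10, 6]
A ⊗ B =
  [-3, 1, 1]
  [0, -2, 4]
  [11, 0, 4]

Apply the min-plus product entry-by-entry:
  C[0][0] = min over k of (A[0][0] + B[0][0] = 6 + 9 = 15, A[0][1] + B[1][0] = 10 + 9 = 19, A[0][2] + B[2][0] = -5 + 2 = -3) = -3 (attained at k = 2)
  C[0][1] = min over k of (A[0][0] + B[0][1] = 6 + -5 = 1, A[0][1] + B[1][1] = 10 + 2 = 12, A[0][2] + B[2][1] = -5 + 10 = 5) = 1 (attained at k = 0)
  C[0][2] = min over k of (A[0][0] + B[0][2] = 6 + 8 = 14, A[0][1] + B[1][2] = 10 + 2 = 12, A[0][2] + B[2][2] = -5 + 6 = 1) = 1 (attained at k = 2)
  C[1][0] = min over k of (A[1][0] + B[0][0] = 3 + 9 = 12, A[1][1] + B[1][0] = 5 + 9 = 14, A[1][2] + B[2][0] = -2 + 2 = 0) = 0 (attained at k = 2)
  C[1][1] = min over k of (A[1][0] + B[0][1] = 3 + -5 = -2, A[1][1] + B[1][1] = 5 + 2 = 7, A[1][2] + B[2][1] = -2 + 10 = 8) = -2 (attained at k = 0)
  C[1][2] = min over k of (A[1][0] + B[0][2] = 3 + 8 = 11, A[1][1] + B[1][2] = 5 + 2 = 7, A[1][2] + B[2][2] = -2 + 6 = 4) = 4 (attained at k = 2)
  C[2][0] = min over k of (A[2][0] + B[0][0] = 5 + 9 = 14, A[2][1] + B[1][0] = 2 + 9 = 11, A[2][2] + B[2][0] = 10 + 2 = 12) = 11 (attained at k = 1)
  C[2][1] = min over k of (A[2][0] + B[0][1] = 5 + -5 = 0, A[2][1] + B[1][1] = 2 + 2 = 4, A[2][2] + B[2][1] = 10 + 10 = 20) = 0 (attained at k = 0)
  C[2][2] = min over k of (A[2][0] + B[0][2] = 5 + 8 = 13, A[2][1] + B[1][2] = 2 + 2 = 4, A[2][2] + B[2][2] = 10 + 6 = 16) = 4 (attained at k = 1)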